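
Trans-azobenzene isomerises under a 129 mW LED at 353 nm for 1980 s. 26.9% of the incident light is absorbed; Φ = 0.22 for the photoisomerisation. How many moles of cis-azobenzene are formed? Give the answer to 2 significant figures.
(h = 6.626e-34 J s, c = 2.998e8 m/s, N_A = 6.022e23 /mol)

4.5e-5 mol

Photon energy at 353 nm: hc/λ = (6.626e-34)(2.998e8)/(353e-9) = 5.627e-19 J.
Energy delivered: (129 mW)(1980 s) = 255.4 J.
Photons incident: 255.4 / 5.627e-19 = 4.539e20, i.e. 4.539e20/6.022e23 = 7.537e-4 mol.
Photons absorbed: 0.269 × 7.537e-4 = 2.027e-4 mol.
Product: Φ × n_abs = 0.22 × 2.027e-4 = 4.459e-5 mol.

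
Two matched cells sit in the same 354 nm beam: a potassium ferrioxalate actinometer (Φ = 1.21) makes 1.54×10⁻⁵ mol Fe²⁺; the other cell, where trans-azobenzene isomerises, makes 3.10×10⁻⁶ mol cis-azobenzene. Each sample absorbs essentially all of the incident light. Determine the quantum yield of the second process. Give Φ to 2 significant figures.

Photons absorbed by the actinometer: 1.54×10⁻⁵ / 1.21 = 1.273×10⁻⁵ mol.
Φ(unknown) = 3.10×10⁻⁶ / 1.273×10⁻⁵ = 0.24.

Φ = 0.24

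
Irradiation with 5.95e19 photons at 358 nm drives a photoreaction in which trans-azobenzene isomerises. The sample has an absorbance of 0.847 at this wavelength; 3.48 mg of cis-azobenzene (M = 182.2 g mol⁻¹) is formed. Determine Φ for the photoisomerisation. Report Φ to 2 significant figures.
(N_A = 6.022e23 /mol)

Product: 3.48 mg / 182.2 g mol⁻¹ = 1.910e-5 mol.
Moles of photons: 5.95e19 / 6.022e23 = 9.880e-5 mol.
Fraction absorbed: 1 − 10^(−0.847) = 0.8578.
Photons absorbed: 0.8578 × 9.880e-5 = 8.475e-5 mol.
Φ = 1.910e-5 mol / 8.475e-5 mol photons = 0.23.

Φ = 0.23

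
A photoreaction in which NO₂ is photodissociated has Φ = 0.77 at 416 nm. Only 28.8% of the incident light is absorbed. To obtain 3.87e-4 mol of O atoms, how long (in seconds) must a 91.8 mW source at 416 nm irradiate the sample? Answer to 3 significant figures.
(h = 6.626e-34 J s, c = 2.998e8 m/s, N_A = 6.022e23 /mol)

Photons that must be absorbed: 3.87e-4 / 0.77 = 5.026e-4 mol.
Incident photons needed: 5.026e-4 / 0.288 = 0.001745 mol.
Photon energy: hc/λ = 4.775e-19 J; per mole, 2.876e5 J mol⁻¹.
Energy required: 0.001745 × 2.876e5 = 501.9 J.
Time: 501.9 J / 0.0918 W = 5470 s.

t ≈ 5470 s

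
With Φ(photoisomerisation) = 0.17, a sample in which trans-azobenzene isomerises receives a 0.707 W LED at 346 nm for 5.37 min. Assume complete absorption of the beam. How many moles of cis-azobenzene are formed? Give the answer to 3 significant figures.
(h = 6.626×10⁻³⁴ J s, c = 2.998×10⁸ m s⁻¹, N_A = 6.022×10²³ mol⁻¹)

Photon energy at 346 nm: hc/λ = (6.626×10⁻³⁴)(2.998×10⁸)/(346×10⁻⁹) = 5.741×10⁻¹⁹ J.
Energy delivered: (0.707 W)(322.2 s) = 227.8 J.
Photons incident: 227.8 / 5.741×10⁻¹⁹ = 3.968×10²⁰, i.e. 3.968×10²⁰/6.022×10²³ = 6.589×10⁻⁴ mol.
Product: Φ × n_abs = 0.17 × 6.589×10⁻⁴ = 1.120×10⁻⁴ mol.

1.12×10⁻⁴ mol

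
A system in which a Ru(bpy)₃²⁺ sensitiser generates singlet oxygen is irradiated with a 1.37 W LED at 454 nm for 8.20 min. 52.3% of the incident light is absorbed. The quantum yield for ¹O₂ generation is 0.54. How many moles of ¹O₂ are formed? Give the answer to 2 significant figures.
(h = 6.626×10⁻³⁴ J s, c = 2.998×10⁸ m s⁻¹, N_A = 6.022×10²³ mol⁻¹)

Photon energy at 454 nm: hc/λ = (6.626×10⁻³⁴)(2.998×10⁸)/(454×10⁻⁹) = 4.375×10⁻¹⁹ J.
Energy delivered: (1.37 W)(492 s) = 674.0 J.
Photons incident: 674.0 / 4.375×10⁻¹⁹ = 1.541×10²¹, i.e. 1.541×10²¹/6.022×10²³ = 0.002559 mol.
Photons absorbed: 0.523 × 0.002559 = 0.001338 mol.
Product: Φ × n_abs = 0.54 × 0.001338 = 7.225×10⁻⁴ mol.

7.2×10⁻⁴ mol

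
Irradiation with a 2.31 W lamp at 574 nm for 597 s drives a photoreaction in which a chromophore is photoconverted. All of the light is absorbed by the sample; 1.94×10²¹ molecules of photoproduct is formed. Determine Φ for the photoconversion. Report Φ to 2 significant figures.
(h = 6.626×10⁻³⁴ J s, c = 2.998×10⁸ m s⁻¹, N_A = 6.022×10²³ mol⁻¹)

Product: 1.94×10²¹ / 6.022×10²³ = 0.003222 mol.
Photon energy at 574 nm: hc/λ = (6.626×10⁻³⁴)(2.998×10⁸)/(574×10⁻⁹) = 3.461×10⁻¹⁹ J.
Energy delivered: (2.31 W)(597 s) = 1379 J.
Photons incident: 1379 / 3.461×10⁻¹⁹ = 3.984×10²¹, i.e. 3.984×10²¹/6.022×10²³ = 0.006616 mol.
Φ = 0.003222 mol / 0.006616 mol photons = 0.49.

Φ = 0.49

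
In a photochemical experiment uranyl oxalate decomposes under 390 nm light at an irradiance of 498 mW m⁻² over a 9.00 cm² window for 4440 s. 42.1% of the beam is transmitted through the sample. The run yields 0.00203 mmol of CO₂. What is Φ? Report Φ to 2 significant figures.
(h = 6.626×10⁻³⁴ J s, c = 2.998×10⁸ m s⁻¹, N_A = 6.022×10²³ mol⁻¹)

Φ = 0.54

Product: 0.00203 mmol = 2.03×10⁻⁶ mol.
Photon energy at 390 nm: hc/λ = (6.626×10⁻³⁴)(2.998×10⁸)/(390×10⁻⁹) = 5.094×10⁻¹⁹ J.
Energy delivered: (498 mW m⁻²)(9.00×10⁻⁴ m²)(4440 s) = 1.990 J.
Photons incident: 1.990 / 5.094×10⁻¹⁹ = 3.907×10¹⁸, i.e. 3.907×10¹⁸/6.022×10²³ = 6.488×10⁻⁶ mol.
Fraction absorbed: 1 − 42.1/100 = 0.5790.
Photons absorbed: 0.5790 × 6.488×10⁻⁶ = 3.757×10⁻⁶ mol.
Φ = 2.03×10⁻⁶ mol / 3.757×10⁻⁶ mol photons = 0.54.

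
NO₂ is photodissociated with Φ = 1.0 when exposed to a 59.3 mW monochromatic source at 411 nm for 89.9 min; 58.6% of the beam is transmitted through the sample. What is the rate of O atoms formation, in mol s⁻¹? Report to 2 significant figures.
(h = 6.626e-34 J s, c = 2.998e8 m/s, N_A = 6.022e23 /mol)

8.4e-8 mol s⁻¹

Photon energy at 411 nm: hc/λ = (6.626e-34)(2.998e8)/(411e-9) = 4.833e-19 J.
Energy delivered: (59.3 mW)(5394 s) = 319.9 J.
Photons incident: 319.9 / 4.833e-19 = 6.619e20, i.e. 6.619e20/6.022e23 = 0.001099 mol.
Fraction absorbed: 1 − 58.6/100 = 0.4140.
Photons absorbed: 0.4140 × 0.001099 = 4.550e-4 mol.
Product formed: 1.0 × 4.550e-4 = 4.550e-4 mol.
Rate: 4.550e-4 / 5394 s = 8.4e-8 mol s⁻¹.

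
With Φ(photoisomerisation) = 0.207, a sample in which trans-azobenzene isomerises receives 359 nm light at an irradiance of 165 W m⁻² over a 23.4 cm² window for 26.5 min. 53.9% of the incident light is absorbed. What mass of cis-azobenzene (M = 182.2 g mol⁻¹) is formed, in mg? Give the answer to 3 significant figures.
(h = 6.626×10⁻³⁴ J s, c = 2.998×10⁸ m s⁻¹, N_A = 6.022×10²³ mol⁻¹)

37.5 mg

Photon energy at 359 nm: hc/λ = (6.626×10⁻³⁴)(2.998×10⁸)/(359×10⁻⁹) = 5.533×10⁻¹⁹ J.
Energy delivered: (165 W m⁻²)(23.4×10⁻⁴ m²)(1590 s) = 613.9 J.
Photons incident: 613.9 / 5.533×10⁻¹⁹ = 1.110×10²¹, i.e. 1.110×10²¹/6.022×10²³ = 0.001843 mol.
Photons absorbed: 0.539 × 0.001843 = 9.934×10⁻⁴ mol.
Product: Φ × n_abs = 0.207 × 9.934×10⁻⁴ = 2.056×10⁻⁴ mol.
Mass: 2.056×10⁻⁴ × 182.2 = 0.03746 g = 37.5 mg.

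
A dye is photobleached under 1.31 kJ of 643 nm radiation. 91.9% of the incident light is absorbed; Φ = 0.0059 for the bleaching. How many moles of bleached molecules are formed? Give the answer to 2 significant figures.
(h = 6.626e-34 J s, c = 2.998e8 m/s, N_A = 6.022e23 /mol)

3.8e-5 mol

Photon energy at 643 nm: hc/λ = (6.626e-34)(2.998e8)/(643e-9) = 3.089e-19 J.
Incident energy: 1.31 kJ = 1310 J.
Photons incident: 1310 / 3.089e-19 = 4.241e21, i.e. 4.241e21/6.022e23 = 0.007043 mol.
Photons absorbed: 0.919 × 0.007043 = 0.006473 mol.
Product: Φ × n_abs = 0.0059 × 0.006473 = 3.819e-5 mol.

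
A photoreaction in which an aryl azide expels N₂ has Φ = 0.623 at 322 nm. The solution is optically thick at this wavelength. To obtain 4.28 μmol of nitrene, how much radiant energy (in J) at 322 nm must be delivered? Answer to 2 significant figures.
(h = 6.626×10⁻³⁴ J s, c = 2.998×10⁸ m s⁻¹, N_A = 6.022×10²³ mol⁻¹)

Product: 4.28 μmol = 4.28×10⁻⁶ mol.
Photons that must be absorbed: 4.28×10⁻⁶ / 0.623 = 6.870×10⁻⁶ mol.
Photon energy: hc/λ = 6.169×10⁻¹⁹ J; per mole, 3.715×10⁵ J mol⁻¹.
Energy required: 6.870×10⁻⁶ × 3.715×10⁵ = 2.6 J.

2.6 J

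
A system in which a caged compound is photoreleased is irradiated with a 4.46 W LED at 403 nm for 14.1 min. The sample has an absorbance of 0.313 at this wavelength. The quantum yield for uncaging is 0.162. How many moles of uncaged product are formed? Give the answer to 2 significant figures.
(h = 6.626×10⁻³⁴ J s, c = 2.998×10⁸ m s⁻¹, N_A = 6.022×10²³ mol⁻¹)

Photon energy at 403 nm: hc/λ = (6.626×10⁻³⁴)(2.998×10⁸)/(403×10⁻⁹) = 4.929×10⁻¹⁹ J.
Energy delivered: (4.46 W)(846 s) = 3773 J.
Photons incident: 3773 / 4.929×10⁻¹⁹ = 7.655×10²¹, i.e. 7.655×10²¹/6.022×10²³ = 0.01271 mol.
Fraction absorbed: 1 − 10^(−0.313) = 0.5136.
Photons absorbed: 0.5136 × 0.01271 = 0.006528 mol.
Product: Φ × n_abs = 0.162 × 0.006528 = 0.001058 mol.

0.0011 mol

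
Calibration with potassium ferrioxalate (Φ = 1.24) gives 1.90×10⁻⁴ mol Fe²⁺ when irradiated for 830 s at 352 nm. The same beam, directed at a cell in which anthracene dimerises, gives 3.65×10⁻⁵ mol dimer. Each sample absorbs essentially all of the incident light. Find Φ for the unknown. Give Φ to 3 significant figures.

Φ = 0.238

Photons absorbed by the actinometer: 1.90×10⁻⁴ / 1.24 = 1.532×10⁻⁴ mol.
Φ(unknown) = 3.65×10⁻⁵ / 1.532×10⁻⁴ = 0.238.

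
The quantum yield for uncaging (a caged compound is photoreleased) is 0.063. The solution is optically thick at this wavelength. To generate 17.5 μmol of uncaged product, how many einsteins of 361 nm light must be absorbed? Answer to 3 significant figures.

2.78e-4 einstein

Product: 17.5 μmol = 1.75e-5 mol.
Photons that must be absorbed: 1.75e-5 / 0.063 = 2.778e-4 mol.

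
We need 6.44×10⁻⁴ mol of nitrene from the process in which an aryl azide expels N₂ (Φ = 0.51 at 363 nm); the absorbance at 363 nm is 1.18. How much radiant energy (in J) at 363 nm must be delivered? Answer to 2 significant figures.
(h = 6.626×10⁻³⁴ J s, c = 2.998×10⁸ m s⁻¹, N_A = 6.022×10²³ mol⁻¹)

Photons that must be absorbed: 6.44×10⁻⁴ / 0.51 = 0.001263 mol.
Fraction absorbed: 1 − 10^(−1.18) = 0.9339.
Incident photons needed: 0.001263 / 0.9339 = 0.001352 mol.
Photon energy: hc/λ = 5.472×10⁻¹⁹ J; per mole, 3.295×10⁵ J mol⁻¹.
Energy required: 0.001352 × 3.295×10⁵ = 450 J.

450 J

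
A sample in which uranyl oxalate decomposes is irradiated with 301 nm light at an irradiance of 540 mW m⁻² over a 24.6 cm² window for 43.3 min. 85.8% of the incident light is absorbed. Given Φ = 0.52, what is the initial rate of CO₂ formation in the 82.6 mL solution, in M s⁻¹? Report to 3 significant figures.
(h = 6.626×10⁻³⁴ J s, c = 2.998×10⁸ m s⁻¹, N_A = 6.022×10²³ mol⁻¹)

1.81×10⁻⁸ M s⁻¹

Photon energy at 301 nm: hc/λ = (6.626×10⁻³⁴)(2.998×10⁸)/(301×10⁻⁹) = 6.600×10⁻¹⁹ J.
Energy delivered: (540 mW m⁻²)(24.6×10⁻⁴ m²)(2598 s) = 3.451 J.
Photons incident: 3.451 / 6.600×10⁻¹⁹ = 5.229×10¹⁸, i.e. 5.229×10¹⁸/6.022×10²³ = 8.683×10⁻⁶ mol.
Photons absorbed: 0.858 × 8.683×10⁻⁶ = 7.450×10⁻⁶ mol.
Product formed: 0.52 × 7.450×10⁻⁶ = 3.874×10⁻⁶ mol.
Rate: 3.874×10⁻⁶ mol / (2598 s × 0.0826 L) = 1.81×10⁻⁸ M s⁻¹.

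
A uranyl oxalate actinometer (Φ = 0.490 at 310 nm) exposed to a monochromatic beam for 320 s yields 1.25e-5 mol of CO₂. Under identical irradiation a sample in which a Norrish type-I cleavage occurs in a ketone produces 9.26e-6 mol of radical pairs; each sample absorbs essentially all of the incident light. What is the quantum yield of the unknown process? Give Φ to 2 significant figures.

Photons absorbed by the actinometer: 1.25e-5 / 0.490 = 2.551e-5 mol.
Φ(unknown) = 9.26e-6 / 2.551e-5 = 0.36.

Φ = 0.36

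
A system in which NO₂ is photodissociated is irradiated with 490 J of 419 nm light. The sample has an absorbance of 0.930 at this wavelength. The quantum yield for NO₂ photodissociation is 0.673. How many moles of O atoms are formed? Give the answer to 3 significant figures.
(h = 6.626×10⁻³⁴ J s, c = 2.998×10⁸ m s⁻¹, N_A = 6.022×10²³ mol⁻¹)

Photon energy at 419 nm: hc/λ = (6.626×10⁻³⁴)(2.998×10⁸)/(419×10⁻⁹) = 4.741×10⁻¹⁹ J.
Photons incident: 490 / 4.741×10⁻¹⁹ = 1.034×10²¹, i.e. 1.034×10²¹/6.022×10²³ = 0.001717 mol.
Fraction absorbed: 1 − 10^(−0.930) = 0.8825.
Photons absorbed: 0.8825 × 0.001717 = 0.001515 mol.
Product: Φ × n_abs = 0.673 × 0.001515 = 0.001020 mol.

0.00102 mol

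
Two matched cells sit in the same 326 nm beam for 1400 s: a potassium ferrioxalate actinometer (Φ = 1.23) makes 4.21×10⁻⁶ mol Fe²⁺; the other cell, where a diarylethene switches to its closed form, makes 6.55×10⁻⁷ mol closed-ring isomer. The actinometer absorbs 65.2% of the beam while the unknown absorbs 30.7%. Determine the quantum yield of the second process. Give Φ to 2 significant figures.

Photons absorbed by the actinometer: 4.21×10⁻⁶ / 1.23 = 3.423×10⁻⁶ mol.
Incident flux: 3.423×10⁻⁶ / 0.652 = 5.250×10⁻⁶ einstein.
Absorbed by unknown: 0.307 × 5.250×10⁻⁶ = 1.612×10⁻⁶ mol.
Φ(unknown) = 6.55×10⁻⁷ / 1.612×10⁻⁶ = 0.41.

Φ = 0.41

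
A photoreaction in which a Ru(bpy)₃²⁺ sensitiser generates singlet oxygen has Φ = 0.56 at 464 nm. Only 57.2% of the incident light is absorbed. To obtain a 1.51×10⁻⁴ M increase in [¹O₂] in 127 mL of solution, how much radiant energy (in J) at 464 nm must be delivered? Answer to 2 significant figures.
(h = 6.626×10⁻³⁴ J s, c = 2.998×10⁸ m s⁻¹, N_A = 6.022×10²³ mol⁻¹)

15 J

Product: (1.51×10⁻⁴ M)(0.127 L) = 1.918×10⁻⁵ mol.
Photons that must be absorbed: 1.918×10⁻⁵ / 0.56 = 3.425×10⁻⁵ mol.
Incident photons needed: 3.425×10⁻⁵ / 0.572 = 5.988×10⁻⁵ mol.
Photon energy: hc/λ = 4.281×10⁻¹⁹ J; per mole, 2.578×10⁵ J mol⁻¹.
Energy required: 5.988×10⁻⁵ × 2.578×10⁵ = 15 J.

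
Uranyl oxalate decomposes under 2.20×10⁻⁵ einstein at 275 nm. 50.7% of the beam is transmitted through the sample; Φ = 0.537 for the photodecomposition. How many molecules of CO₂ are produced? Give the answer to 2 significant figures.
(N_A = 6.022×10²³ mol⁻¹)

Fraction absorbed: 1 − 50.7/100 = 0.4930.
Photons absorbed: 0.4930 × 2.20×10⁻⁵ = 1.085×10⁻⁵ mol.
Product: Φ × n_abs = 0.537 × 1.085×10⁻⁵ = 5.826×10⁻⁶ mol.
As a count: 5.826×10⁻⁶ × 6.022×10²³ = 3.5×10¹⁸.

3.5×10¹⁸ molecules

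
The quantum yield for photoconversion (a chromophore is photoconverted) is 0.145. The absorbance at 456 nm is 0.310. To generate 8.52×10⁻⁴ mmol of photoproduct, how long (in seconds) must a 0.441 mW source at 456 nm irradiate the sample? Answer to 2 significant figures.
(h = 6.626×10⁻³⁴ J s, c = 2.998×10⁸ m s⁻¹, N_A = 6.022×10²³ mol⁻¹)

Product: 8.52×10⁻⁴ mmol = 8.52×10⁻⁷ mol.
Photons that must be absorbed: 8.52×10⁻⁷ / 0.145 = 5.876×10⁻⁶ mol.
Fraction absorbed: 1 − 10^(−0.310) = 0.5102.
Incident photons needed: 5.876×10⁻⁶ / 0.5102 = 1.152×10⁻⁵ mol.
Photon energy: hc/λ = 4.356×10⁻¹⁹ J; per mole, 2.623×10⁵ J mol⁻¹.
Energy required: 1.152×10⁻⁵ × 2.623×10⁵ = 3.022 J.
Time: 3.022 J / 0.000441 W = 6900 s.

t ≈ 6900 s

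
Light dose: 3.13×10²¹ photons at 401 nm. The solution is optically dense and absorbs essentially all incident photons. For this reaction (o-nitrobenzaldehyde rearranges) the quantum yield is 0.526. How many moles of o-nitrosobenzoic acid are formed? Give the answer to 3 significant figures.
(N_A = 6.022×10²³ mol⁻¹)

0.00273 mol

Moles of photons: 3.13×10²¹ / 6.022×10²³ = 0.005198 mol.
Product: Φ × n_abs = 0.526 × 0.005198 = 0.002734 mol.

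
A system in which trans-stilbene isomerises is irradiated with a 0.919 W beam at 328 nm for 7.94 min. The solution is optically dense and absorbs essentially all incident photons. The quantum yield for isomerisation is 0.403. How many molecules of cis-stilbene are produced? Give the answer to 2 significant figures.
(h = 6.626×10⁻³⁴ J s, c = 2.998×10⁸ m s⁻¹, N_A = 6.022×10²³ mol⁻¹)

Photon energy at 328 nm: hc/λ = (6.626×10⁻³⁴)(2.998×10⁸)/(328×10⁻⁹) = 6.056×10⁻¹⁹ J.
Energy delivered: (0.919 W)(476.4 s) = 437.8 J.
Photons incident: 437.8 / 6.056×10⁻¹⁹ = 7.229×10²⁰, i.e. 7.229×10²⁰/6.022×10²³ = 0.001200 mol.
Product: Φ × n_abs = 0.403 × 0.001200 = 4.836×10⁻⁴ mol.
As a count: 4.836×10⁻⁴ × 6.022×10²³ = 2.9×10²⁰.

2.9×10²⁰ molecules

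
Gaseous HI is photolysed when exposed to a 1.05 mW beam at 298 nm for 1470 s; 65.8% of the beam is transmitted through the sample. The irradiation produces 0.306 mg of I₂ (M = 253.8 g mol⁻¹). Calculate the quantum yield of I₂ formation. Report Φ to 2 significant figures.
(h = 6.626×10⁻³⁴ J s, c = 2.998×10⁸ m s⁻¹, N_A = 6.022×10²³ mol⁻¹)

Φ = 0.92

Product: 0.306 mg / 253.8 g mol⁻¹ = 1.206×10⁻⁶ mol.
Photon energy at 298 nm: hc/λ = (6.626×10⁻³⁴)(2.998×10⁸)/(298×10⁻⁹) = 6.666×10⁻¹⁹ J.
Energy delivered: (1.05 mW)(1470 s) = 1.544 J.
Photons incident: 1.544 / 6.666×10⁻¹⁹ = 2.316×10¹⁸, i.e. 2.316×10¹⁸/6.022×10²³ = 3.846×10⁻⁶ mol.
Fraction absorbed: 1 − 65.8/100 = 0.3420.
Photons absorbed: 0.3420 × 3.846×10⁻⁶ = 1.315×10⁻⁶ mol.
Φ = 1.206×10⁻⁶ mol / 1.315×10⁻⁶ mol photons = 0.92.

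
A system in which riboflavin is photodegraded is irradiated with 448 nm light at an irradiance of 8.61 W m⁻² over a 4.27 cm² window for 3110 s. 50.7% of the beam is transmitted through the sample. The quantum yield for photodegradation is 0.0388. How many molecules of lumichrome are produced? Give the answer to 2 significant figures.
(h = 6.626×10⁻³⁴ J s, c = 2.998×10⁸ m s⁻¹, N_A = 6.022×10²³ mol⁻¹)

Photon energy at 448 nm: hc/λ = (6.626×10⁻³⁴)(2.998×10⁸)/(448×10⁻⁹) = 4.434×10⁻¹⁹ J.
Energy delivered: (8.61 W m⁻²)(4.27×10⁻⁴ m²)(3110 s) = 11.43 J.
Photons incident: 11.43 / 4.434×10⁻¹⁹ = 2.578×10¹⁹, i.e. 2.578×10¹⁹/6.022×10²³ = 4.281×10⁻⁵ mol.
Fraction absorbed: 1 − 50.7/100 = 0.4930.
Photons absorbed: 0.4930 × 4.281×10⁻⁵ = 2.111×10⁻⁵ mol.
Product: Φ × n_abs = 0.0388 × 2.111×10⁻⁵ = 8.191×10⁻⁷ mol.
As a count: 8.191×10⁻⁷ × 6.022×10²³ = 4.9×10¹⁷.

4.9×10¹⁷ molecules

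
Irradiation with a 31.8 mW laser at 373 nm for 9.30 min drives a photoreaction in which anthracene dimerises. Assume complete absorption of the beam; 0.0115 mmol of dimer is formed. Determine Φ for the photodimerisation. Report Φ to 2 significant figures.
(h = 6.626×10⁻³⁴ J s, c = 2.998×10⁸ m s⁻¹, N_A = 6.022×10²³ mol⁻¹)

Φ = 0.21

Product: 0.0115 mmol = 1.15×10⁻⁵ mol.
Photon energy at 373 nm: hc/λ = (6.626×10⁻³⁴)(2.998×10⁸)/(373×10⁻⁹) = 5.326×10⁻¹⁹ J.
Energy delivered: (31.8 mW)(558 s) = 17.74 J.
Photons incident: 17.74 / 5.326×10⁻¹⁹ = 3.331×10¹⁹, i.e. 3.331×10¹⁹/6.022×10²³ = 5.531×10⁻⁵ mol.
Φ = 1.15×10⁻⁵ mol / 5.531×10⁻⁵ mol photons = 0.21.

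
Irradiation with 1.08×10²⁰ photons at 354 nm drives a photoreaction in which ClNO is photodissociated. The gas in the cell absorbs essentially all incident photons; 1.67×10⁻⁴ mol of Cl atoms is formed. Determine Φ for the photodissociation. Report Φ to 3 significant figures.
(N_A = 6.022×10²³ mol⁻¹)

Moles of photons: 1.08×10²⁰ / 6.022×10²³ = 1.793×10⁻⁴ mol.
Φ = 1.67×10⁻⁴ mol / 1.793×10⁻⁴ mol photons = 0.931.

Φ = 0.931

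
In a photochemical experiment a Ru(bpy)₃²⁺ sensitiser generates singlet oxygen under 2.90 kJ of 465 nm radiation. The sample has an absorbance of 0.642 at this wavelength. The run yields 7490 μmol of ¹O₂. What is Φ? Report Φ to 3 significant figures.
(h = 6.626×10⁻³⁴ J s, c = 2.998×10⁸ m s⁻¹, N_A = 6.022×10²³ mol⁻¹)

Product: 7490 μmol = 0.00749 mol.
Photon energy at 465 nm: hc/λ = (6.626×10⁻³⁴)(2.998×10⁸)/(465×10⁻⁹) = 4.272×10⁻¹⁹ J.
Incident energy: 2.90 kJ = 2900 J.
Photons incident: 2900 / 4.272×10⁻¹⁹ = 6.788×10²¹, i.e. 6.788×10²¹/6.022×10²³ = 0.01127 mol.
Fraction absorbed: 1 − 10^(−0.642) = 0.7720.
Photons absorbed: 0.7720 × 0.01127 = 0.008700 mol.
Φ = 0.00749 mol / 0.008700 mol photons = 0.861.

Φ = 0.861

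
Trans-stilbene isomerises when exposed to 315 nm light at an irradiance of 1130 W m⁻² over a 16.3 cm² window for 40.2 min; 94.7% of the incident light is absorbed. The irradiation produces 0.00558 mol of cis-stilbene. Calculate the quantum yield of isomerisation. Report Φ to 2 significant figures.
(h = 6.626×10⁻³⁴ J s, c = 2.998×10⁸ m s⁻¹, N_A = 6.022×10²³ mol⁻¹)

Φ = 0.50

Photon energy at 315 nm: hc/λ = (6.626×10⁻³⁴)(2.998×10⁸)/(315×10⁻⁹) = 6.306×10⁻¹⁹ J.
Energy delivered: (1130 W m⁻²)(16.3×10⁻⁴ m²)(2412 s) = 4443 J.
Photons incident: 4443 / 6.306×10⁻¹⁹ = 7.046×10²¹, i.e. 7.046×10²¹/6.022×10²³ = 0.01170 mol.
Photons absorbed: 0.947 × 0.01170 = 0.01108 mol.
Φ = 0.00558 mol / 0.01108 mol photons = 0.50.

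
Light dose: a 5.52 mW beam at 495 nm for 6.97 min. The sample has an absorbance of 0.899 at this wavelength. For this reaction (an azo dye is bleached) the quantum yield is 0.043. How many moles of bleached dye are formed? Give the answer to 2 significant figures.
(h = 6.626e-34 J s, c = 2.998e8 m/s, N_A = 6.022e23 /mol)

3.6e-7 mol

Photon energy at 495 nm: hc/λ = (6.626e-34)(2.998e8)/(495e-9) = 4.013e-19 J.
Energy delivered: (5.52 mW)(418.2 s) = 2.308 J.
Photons incident: 2.308 / 4.013e-19 = 5.751e18, i.e. 5.751e18/6.022e23 = 9.550e-6 mol.
Fraction absorbed: 1 − 10^(−0.899) = 0.8738.
Photons absorbed: 0.8738 × 9.550e-6 = 8.345e-6 mol.
Product: Φ × n_abs = 0.043 × 8.345e-6 = 3.588e-7 mol.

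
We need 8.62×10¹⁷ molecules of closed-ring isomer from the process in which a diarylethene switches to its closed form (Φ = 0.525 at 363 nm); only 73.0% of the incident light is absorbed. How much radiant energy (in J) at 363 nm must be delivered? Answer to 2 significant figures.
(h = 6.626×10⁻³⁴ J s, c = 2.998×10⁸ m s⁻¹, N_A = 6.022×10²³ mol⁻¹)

1.2 J

Product: 8.62×10¹⁷ / 6.022×10²³ = 1.431×10⁻⁶ mol.
Photons that must be absorbed: 1.431×10⁻⁶ / 0.525 = 2.726×10⁻⁶ mol.
Incident photons needed: 2.726×10⁻⁶ / 0.730 = 3.734×10⁻⁶ mol.
Photon energy: hc/λ = 5.472×10⁻¹⁹ J; per mole, 3.295×10⁵ J mol⁻¹.
Energy required: 3.734×10⁻⁶ × 3.295×10⁵ = 1.2 J.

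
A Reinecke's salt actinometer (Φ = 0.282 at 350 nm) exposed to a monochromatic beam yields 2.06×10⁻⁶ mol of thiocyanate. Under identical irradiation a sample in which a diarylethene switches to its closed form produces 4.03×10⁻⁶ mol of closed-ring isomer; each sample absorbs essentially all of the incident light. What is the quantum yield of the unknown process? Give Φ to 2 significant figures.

Photons absorbed by the actinometer: 2.06×10⁻⁶ / 0.282 = 7.305×10⁻⁶ mol.
Φ(unknown) = 4.03×10⁻⁶ / 7.305×10⁻⁶ = 0.55.

Φ = 0.55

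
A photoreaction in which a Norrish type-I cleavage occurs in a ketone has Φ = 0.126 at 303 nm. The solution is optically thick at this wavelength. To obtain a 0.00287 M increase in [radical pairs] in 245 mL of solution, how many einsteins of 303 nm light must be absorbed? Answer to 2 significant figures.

0.0056 einstein

Product: (0.00287 M)(0.245 L) = 7.032×10⁻⁴ mol.
Photons that must be absorbed: 7.032×10⁻⁴ / 0.126 = 0.005581 mol.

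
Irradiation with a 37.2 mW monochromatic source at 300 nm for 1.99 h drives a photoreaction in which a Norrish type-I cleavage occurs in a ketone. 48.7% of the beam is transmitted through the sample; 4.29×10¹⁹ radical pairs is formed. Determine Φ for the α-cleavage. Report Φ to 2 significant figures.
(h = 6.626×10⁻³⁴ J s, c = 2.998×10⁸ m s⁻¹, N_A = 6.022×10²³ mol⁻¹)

Product: 4.29×10¹⁹ / 6.022×10²³ = 7.124×10⁻⁵ mol.
Photon energy at 300 nm: hc/λ = (6.626×10⁻³⁴)(2.998×10⁸)/(300×10⁻⁹) = 6.622×10⁻¹⁹ J.
Energy delivered: (37.2 mW)(7164 s) = 266.5 J.
Photons incident: 266.5 / 6.622×10⁻¹⁹ = 4.024×10²⁰, i.e. 4.024×10²⁰/6.022×10²³ = 6.682×10⁻⁴ mol.
Fraction absorbed: 1 − 48.7/100 = 0.5130.
Photons absorbed: 0.5130 × 6.682×10⁻⁴ = 3.428×10⁻⁴ mol.
Φ = 7.124×10⁻⁵ mol / 3.428×10⁻⁴ mol photons = 0.21.

Φ = 0.21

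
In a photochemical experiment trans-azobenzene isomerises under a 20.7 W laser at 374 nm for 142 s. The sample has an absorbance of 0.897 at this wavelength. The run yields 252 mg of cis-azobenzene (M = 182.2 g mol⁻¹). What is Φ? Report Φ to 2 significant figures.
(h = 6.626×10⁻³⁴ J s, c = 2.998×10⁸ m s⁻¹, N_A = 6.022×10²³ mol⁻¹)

Φ = 0.17

Product: 252 mg / 182.2 g mol⁻¹ = 0.001383 mol.
Photon energy at 374 nm: hc/λ = (6.626×10⁻³⁴)(2.998×10⁸)/(374×10⁻⁹) = 5.311×10⁻¹⁹ J.
Energy delivered: (20.7 W)(142 s) = 2939 J.
Photons incident: 2939 / 5.311×10⁻¹⁹ = 5.534×10²¹, i.e. 5.534×10²¹/6.022×10²³ = 0.009190 mol.
Fraction absorbed: 1 − 10^(−0.897) = 0.8732.
Photons absorbed: 0.8732 × 0.009190 = 0.008025 mol.
Φ = 0.001383 mol / 0.008025 mol photons = 0.17.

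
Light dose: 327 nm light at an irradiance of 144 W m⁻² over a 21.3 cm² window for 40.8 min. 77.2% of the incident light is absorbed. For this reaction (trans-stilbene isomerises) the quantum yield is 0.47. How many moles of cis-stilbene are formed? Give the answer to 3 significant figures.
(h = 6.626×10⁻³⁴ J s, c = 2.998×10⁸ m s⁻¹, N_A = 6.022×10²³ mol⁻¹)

7.45×10⁻⁴ mol

Photon energy at 327 nm: hc/λ = (6.626×10⁻³⁴)(2.998×10⁸)/(327×10⁻⁹) = 6.075×10⁻¹⁹ J.
Energy delivered: (144 W m⁻²)(21.3×10⁻⁴ m²)(2448 s) = 750.9 J.
Photons incident: 750.9 / 6.075×10⁻¹⁹ = 1.236×10²¹, i.e. 1.236×10²¹/6.022×10²³ = 0.002052 mol.
Photons absorbed: 0.772 × 0.002052 = 0.001584 mol.
Product: Φ × n_abs = 0.47 × 0.001584 = 7.445×10⁻⁴ mol.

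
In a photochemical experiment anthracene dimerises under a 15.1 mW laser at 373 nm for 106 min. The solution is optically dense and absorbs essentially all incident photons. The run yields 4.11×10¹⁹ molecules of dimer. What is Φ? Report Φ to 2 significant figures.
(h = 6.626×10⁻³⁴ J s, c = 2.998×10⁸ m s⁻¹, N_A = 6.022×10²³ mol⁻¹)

Product: 4.11×10¹⁹ / 6.022×10²³ = 6.825×10⁻⁵ mol.
Photon energy at 373 nm: hc/λ = (6.626×10⁻³⁴)(2.998×10⁸)/(373×10⁻⁹) = 5.326×10⁻¹⁹ J.
Energy delivered: (15.1 mW)(6360 s) = 96.04 J.
Photons incident: 96.04 / 5.326×10⁻¹⁹ = 1.803×10²⁰, i.e. 1.803×10²⁰/6.022×10²³ = 2.994×10⁻⁴ mol.
Φ = 6.825×10⁻⁵ mol / 2.994×10⁻⁴ mol photons = 0.23.

Φ = 0.23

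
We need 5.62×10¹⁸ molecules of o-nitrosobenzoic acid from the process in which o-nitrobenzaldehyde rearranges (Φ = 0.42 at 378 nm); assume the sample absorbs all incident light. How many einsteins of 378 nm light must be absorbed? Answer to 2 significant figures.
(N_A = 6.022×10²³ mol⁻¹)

2.2×10⁻⁵ einstein

Product: 5.62×10¹⁸ / 6.022×10²³ = 9.332×10⁻⁶ mol.
Photons that must be absorbed: 9.332×10⁻⁶ / 0.42 = 2.222×10⁻⁵ mol.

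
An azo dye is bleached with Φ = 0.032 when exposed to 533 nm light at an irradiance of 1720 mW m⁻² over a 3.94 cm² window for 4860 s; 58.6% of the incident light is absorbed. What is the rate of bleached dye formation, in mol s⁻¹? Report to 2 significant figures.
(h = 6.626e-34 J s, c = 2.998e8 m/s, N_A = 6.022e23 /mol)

Photon energy at 533 nm: hc/λ = (6.626e-34)(2.998e8)/(533e-9) = 3.727e-19 J.
Energy delivered: (1720 mW m⁻²)(3.94e-4 m²)(4860 s) = 3.294 J.
Photons incident: 3.294 / 3.727e-19 = 8.838e18, i.e. 8.838e18/6.022e23 = 1.468e-5 mol.
Photons absorbed: 0.586 × 1.468e-5 = 8.602e-6 mol.
Product formed: 0.032 × 8.602e-6 = 2.753e-7 mol.
Rate: 2.753e-7 / 4860 s = 5.7e-11 mol s⁻¹.

5.7e-11 mol s⁻¹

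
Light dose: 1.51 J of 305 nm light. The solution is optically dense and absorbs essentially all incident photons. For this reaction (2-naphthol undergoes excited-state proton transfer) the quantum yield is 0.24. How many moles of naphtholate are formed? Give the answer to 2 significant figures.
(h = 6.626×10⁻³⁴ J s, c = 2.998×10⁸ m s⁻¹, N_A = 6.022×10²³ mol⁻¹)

9.2×10⁻⁷ mol

Photon energy at 305 nm: hc/λ = (6.626×10⁻³⁴)(2.998×10⁸)/(305×10⁻⁹) = 6.513×10⁻¹⁹ J.
Photons incident: 1.51 / 6.513×10⁻¹⁹ = 2.318×10¹⁸, i.e. 2.318×10¹⁸/6.022×10²³ = 3.849×10⁻⁶ mol.
Product: Φ × n_abs = 0.24 × 3.849×10⁻⁶ = 9.238×10⁻⁷ mol.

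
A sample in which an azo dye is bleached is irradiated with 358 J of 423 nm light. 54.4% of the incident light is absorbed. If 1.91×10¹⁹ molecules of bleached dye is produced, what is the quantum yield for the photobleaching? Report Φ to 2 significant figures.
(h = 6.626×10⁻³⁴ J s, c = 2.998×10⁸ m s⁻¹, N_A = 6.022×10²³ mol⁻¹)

Product: 1.91×10¹⁹ / 6.022×10²³ = 3.172×10⁻⁵ mol.
Photon energy at 423 nm: hc/λ = (6.626×10⁻³⁴)(2.998×10⁸)/(423×10⁻⁹) = 4.696×10⁻¹⁹ J.
Photons incident: 358 / 4.696×10⁻¹⁹ = 7.624×10²⁰, i.e. 7.624×10²⁰/6.022×10²³ = 0.001266 mol.
Photons absorbed: 0.544 × 0.001266 = 6.887×10⁻⁴ mol.
Φ = 3.172×10⁻⁵ mol / 6.887×10⁻⁴ mol photons = 0.046.

Φ = 0.046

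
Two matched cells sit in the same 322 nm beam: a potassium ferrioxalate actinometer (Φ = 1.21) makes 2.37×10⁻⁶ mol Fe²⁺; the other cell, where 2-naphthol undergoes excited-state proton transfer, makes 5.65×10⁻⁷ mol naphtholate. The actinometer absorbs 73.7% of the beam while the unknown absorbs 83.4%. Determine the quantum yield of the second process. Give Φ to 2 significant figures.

Φ = 0.25

Photons absorbed by the actinometer: 2.37×10⁻⁶ / 1.21 = 1.959×10⁻⁶ mol.
Incident flux: 1.959×10⁻⁶ / 0.737 = 2.658×10⁻⁶ einstein.
Absorbed by unknown: 0.834 × 2.658×10⁻⁶ = 2.217×10⁻⁶ mol.
Φ(unknown) = 5.65×10⁻⁷ / 2.217×10⁻⁶ = 0.25.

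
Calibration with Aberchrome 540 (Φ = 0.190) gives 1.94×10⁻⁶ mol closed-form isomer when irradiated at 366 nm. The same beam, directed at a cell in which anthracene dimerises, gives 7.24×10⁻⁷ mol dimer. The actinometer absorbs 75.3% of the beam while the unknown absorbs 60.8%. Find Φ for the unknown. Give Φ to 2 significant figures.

Photons absorbed by the actinometer: 1.94×10⁻⁶ / 0.190 = 1.021×10⁻⁵ mol.
Incident flux: 1.021×10⁻⁵ / 0.753 = 1.356×10⁻⁵ einstein.
Absorbed by unknown: 0.608 × 1.356×10⁻⁵ = 8.244×10⁻⁶ mol.
Φ(unknown) = 7.24×10⁻⁷ / 8.244×10⁻⁶ = 0.088.

Φ = 0.088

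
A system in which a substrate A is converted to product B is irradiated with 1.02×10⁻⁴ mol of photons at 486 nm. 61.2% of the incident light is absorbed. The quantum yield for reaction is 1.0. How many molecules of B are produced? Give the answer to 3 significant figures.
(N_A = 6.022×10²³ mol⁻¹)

3.76×10¹⁹ molecules

Photons absorbed: 0.612 × 1.02×10⁻⁴ = 6.242×10⁻⁵ mol.
Product: Φ × n_abs = 1.0 × 6.242×10⁻⁵ = 6.242×10⁻⁵ mol.
As a count: 6.242×10⁻⁵ × 6.022×10²³ = 3.76×10¹⁹.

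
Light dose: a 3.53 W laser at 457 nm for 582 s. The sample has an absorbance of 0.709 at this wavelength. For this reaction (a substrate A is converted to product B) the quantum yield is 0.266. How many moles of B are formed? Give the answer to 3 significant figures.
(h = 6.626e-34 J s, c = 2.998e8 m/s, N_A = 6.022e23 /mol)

0.00168 mol

Photon energy at 457 nm: hc/λ = (6.626e-34)(2.998e8)/(457e-9) = 4.347e-19 J.
Energy delivered: (3.53 W)(582 s) = 2054 J.
Photons incident: 2054 / 4.347e-19 = 4.725e21, i.e. 4.725e21/6.022e23 = 0.007846 mol.
Fraction absorbed: 1 − 10^(−0.709) = 0.8046.
Photons absorbed: 0.8046 × 0.007846 = 0.006313 mol.
Product: Φ × n_abs = 0.266 × 0.006313 = 0.001679 mol.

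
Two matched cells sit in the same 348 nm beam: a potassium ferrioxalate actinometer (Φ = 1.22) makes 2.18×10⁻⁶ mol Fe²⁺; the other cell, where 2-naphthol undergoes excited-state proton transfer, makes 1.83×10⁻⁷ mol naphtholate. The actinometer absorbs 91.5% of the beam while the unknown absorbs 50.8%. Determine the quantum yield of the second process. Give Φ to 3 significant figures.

Φ = 0.184

Photons absorbed by the actinometer: 2.18×10⁻⁶ / 1.22 = 1.787×10⁻⁶ mol.
Incident flux: 1.787×10⁻⁶ / 0.915 = 1.953×10⁻⁶ einstein.
Absorbed by unknown: 0.508 × 1.953×10⁻⁶ = 9.921×10⁻⁷ mol.
Φ(unknown) = 1.83×10⁻⁷ / 9.921×10⁻⁷ = 0.184.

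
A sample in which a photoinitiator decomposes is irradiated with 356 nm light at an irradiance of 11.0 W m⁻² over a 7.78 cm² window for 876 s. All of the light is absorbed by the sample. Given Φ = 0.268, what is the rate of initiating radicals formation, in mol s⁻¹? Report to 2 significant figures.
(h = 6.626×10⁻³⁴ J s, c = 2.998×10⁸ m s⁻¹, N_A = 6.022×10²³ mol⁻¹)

Photon energy at 356 nm: hc/λ = (6.626×10⁻³⁴)(2.998×10⁸)/(356×10⁻⁹) = 5.580×10⁻¹⁹ J.
Energy delivered: (11.0 W m⁻²)(7.78×10⁻⁴ m²)(876 s) = 7.497 J.
Photons incident: 7.497 / 5.580×10⁻¹⁹ = 1.344×10¹⁹, i.e. 1.344×10¹⁹/6.022×10²³ = 2.232×10⁻⁵ mol.
Product formed: 0.268 × 2.232×10⁻⁵ = 5.982×10⁻⁶ mol.
Rate: 5.982×10⁻⁶ / 876 s = 6.8×10⁻⁹ mol s⁻¹.

6.8×10⁻⁹ mol s⁻¹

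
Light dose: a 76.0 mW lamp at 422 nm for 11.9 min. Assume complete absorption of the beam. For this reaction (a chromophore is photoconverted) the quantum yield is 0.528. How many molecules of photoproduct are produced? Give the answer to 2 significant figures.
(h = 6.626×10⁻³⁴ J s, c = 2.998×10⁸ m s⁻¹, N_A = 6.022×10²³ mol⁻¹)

Photon energy at 422 nm: hc/λ = (6.626×10⁻³⁴)(2.998×10⁸)/(422×10⁻⁹) = 4.707×10⁻¹⁹ J.
Energy delivered: (76.0 mW)(714 s) = 54.26 J.
Photons incident: 54.26 / 4.707×10⁻¹⁹ = 1.153×10²⁰, i.e. 1.153×10²⁰/6.022×10²³ = 1.915×10⁻⁴ mol.
Product: Φ × n_abs = 0.528 × 1.915×10⁻⁴ = 1.011×10⁻⁴ mol.
As a count: 1.011×10⁻⁴ × 6.022×10²³ = 6.1×10¹⁹.

6.1×10¹⁹ molecules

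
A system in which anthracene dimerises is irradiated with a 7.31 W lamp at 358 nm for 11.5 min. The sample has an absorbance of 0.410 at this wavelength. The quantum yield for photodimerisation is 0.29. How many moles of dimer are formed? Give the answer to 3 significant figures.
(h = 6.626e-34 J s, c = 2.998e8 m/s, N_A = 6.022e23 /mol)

0.00267 mol

Photon energy at 358 nm: hc/λ = (6.626e-34)(2.998e8)/(358e-9) = 5.549e-19 J.
Energy delivered: (7.31 W)(690 s) = 5044 J.
Photons incident: 5044 / 5.549e-19 = 9.090e21, i.e. 9.090e21/6.022e23 = 0.01509 mol.
Fraction absorbed: 1 − 10^(−0.410) = 0.6110.
Photons absorbed: 0.6110 × 0.01509 = 0.009220 mol.
Product: Φ × n_abs = 0.29 × 0.009220 = 0.002674 mol.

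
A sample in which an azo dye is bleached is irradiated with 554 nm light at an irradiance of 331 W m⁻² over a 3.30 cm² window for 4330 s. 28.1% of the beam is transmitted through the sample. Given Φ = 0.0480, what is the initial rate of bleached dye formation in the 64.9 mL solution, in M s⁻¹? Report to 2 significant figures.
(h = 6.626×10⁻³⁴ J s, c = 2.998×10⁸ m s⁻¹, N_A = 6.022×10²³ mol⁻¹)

2.7×10⁻⁷ M s⁻¹

Photon energy at 554 nm: hc/λ = (6.626×10⁻³⁴)(2.998×10⁸)/(554×10⁻⁹) = 3.586×10⁻¹⁹ J.
Energy delivered: (331 W m⁻²)(3.30×10⁻⁴ m²)(4330 s) = 473.0 J.
Photons incident: 473.0 / 3.586×10⁻¹⁹ = 1.319×10²¹, i.e. 1.319×10²¹/6.022×10²³ = 0.002190 mol.
Fraction absorbed: 1 − 28.1/100 = 0.7190.
Photons absorbed: 0.7190 × 0.002190 = 0.001575 mol.
Product formed: 0.0480 × 0.001575 = 7.560×10⁻⁵ mol.
Rate: 7.560×10⁻⁵ mol / (4330 s × 0.0649 L) = 2.7×10⁻⁷ M s⁻¹.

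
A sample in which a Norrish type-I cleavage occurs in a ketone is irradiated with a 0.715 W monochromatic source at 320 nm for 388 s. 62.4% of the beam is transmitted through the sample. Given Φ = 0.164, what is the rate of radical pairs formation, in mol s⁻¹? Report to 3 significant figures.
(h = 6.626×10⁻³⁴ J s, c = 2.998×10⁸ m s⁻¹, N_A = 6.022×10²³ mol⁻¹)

1.18×10⁻⁷ mol s⁻¹

Photon energy at 320 nm: hc/λ = (6.626×10⁻³⁴)(2.998×10⁸)/(320×10⁻⁹) = 6.208×10⁻¹⁹ J.
Energy delivered: (0.715 W)(388 s) = 277.4 J.
Photons incident: 277.4 / 6.208×10⁻¹⁹ = 4.468×10²⁰, i.e. 4.468×10²⁰/6.022×10²³ = 7.419×10⁻⁴ mol.
Fraction absorbed: 1 − 62.4/100 = 0.3760.
Photons absorbed: 0.3760 × 7.419×10⁻⁴ = 2.790×10⁻⁴ mol.
Product formed: 0.164 × 2.790×10⁻⁴ = 4.576×10⁻⁵ mol.
Rate: 4.576×10⁻⁵ / 388 s = 1.18×10⁻⁷ mol s⁻¹.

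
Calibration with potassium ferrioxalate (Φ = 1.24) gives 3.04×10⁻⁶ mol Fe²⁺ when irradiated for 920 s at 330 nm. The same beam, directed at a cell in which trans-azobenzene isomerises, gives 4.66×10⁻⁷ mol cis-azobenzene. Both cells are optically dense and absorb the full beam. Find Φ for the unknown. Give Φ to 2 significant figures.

Photons absorbed by the actinometer: 3.04×10⁻⁶ / 1.24 = 2.452×10⁻⁶ mol.
Φ(unknown) = 4.66×10⁻⁷ / 2.452×10⁻⁶ = 0.19.

Φ = 0.19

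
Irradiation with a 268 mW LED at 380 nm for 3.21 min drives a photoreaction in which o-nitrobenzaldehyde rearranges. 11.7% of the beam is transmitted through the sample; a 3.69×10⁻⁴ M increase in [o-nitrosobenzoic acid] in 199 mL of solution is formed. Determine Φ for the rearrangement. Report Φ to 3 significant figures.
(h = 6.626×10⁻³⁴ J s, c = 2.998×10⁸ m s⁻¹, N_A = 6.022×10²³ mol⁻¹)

Product: (3.69×10⁻⁴ M)(0.199 L) = 7.343×10⁻⁵ mol.
Photon energy at 380 nm: hc/λ = (6.626×10⁻³⁴)(2.998×10⁸)/(380×10⁻⁹) = 5.228×10⁻¹⁹ J.
Energy delivered: (268 mW)(192.6 s) = 51.62 J.
Photons incident: 51.62 / 5.228×10⁻¹⁹ = 9.874×10¹⁹, i.e. 9.874×10¹⁹/6.022×10²³ = 1.640×10⁻⁴ mol.
Fraction absorbed: 1 − 11.7/100 = 0.8830.
Photons absorbed: 0.8830 × 1.640×10⁻⁴ = 1.448×10⁻⁴ mol.
Φ = 7.343×10⁻⁵ mol / 1.448×10⁻⁴ mol photons = 0.507.

Φ = 0.507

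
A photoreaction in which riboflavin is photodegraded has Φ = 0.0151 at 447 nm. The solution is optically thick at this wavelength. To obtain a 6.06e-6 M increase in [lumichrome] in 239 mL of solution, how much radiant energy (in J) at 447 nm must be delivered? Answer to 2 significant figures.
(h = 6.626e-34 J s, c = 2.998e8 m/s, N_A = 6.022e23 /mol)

Product: (6.06e-6 M)(0.239 L) = 1.448e-6 mol.
Photons that must be absorbed: 1.448e-6 / 0.0151 = 9.589e-5 mol.
Photon energy: hc/λ = 4.444e-19 J; per mole, 2.676e5 J mol⁻¹.
Energy required: 9.589e-5 × 2.676e5 = 26 J.

26 J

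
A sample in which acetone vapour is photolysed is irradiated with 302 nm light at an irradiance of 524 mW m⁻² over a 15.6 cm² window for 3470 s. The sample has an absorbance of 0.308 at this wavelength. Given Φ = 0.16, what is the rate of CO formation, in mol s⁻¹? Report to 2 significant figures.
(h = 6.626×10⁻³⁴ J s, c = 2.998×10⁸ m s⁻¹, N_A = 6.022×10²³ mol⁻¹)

Photon energy at 302 nm: hc/λ = (6.626×10⁻³⁴)(2.998×10⁸)/(302×10⁻⁹) = 6.578×10⁻¹⁹ J.
Energy delivered: (524 mW m⁻²)(15.6×10⁻⁴ m²)(3470 s) = 2.837 J.
Photons incident: 2.837 / 6.578×10⁻¹⁹ = 4.313×10¹⁸, i.e. 4.313×10¹⁸/6.022×10²³ = 7.162×10⁻⁶ mol.
Fraction absorbed: 1 − 10^(−0.308) = 0.5080.
Photons absorbed: 0.5080 × 7.162×10⁻⁶ = 3.638×10⁻⁶ mol.
Product formed: 0.16 × 3.638×10⁻⁶ = 5.821×10⁻⁷ mol.
Rate: 5.821×10⁻⁷ / 3470 s = 1.7×10⁻¹⁰ mol s⁻¹.

1.7×10⁻¹⁰ mol s⁻¹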